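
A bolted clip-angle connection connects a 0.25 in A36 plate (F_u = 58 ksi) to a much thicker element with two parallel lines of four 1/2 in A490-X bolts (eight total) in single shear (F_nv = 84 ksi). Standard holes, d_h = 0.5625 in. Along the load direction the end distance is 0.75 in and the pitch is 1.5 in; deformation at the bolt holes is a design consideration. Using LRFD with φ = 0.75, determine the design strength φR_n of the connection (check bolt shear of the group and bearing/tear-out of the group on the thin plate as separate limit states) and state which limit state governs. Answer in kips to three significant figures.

Bolt shear: A_b = π·0.5²/4 = 0.1963 in²; R_n = 84 × 0.1963 × 8 × 1 = 131.9 kips → 0.75 × 131.9 = 99 kips.
Bearing (1.2 l_c t F_u ≤ 2.4 d t F_u): upper limit = 2.4·0.5·0.25·58 = 17.4 kips.
  Edge l_c = 0.75 − 0.5625/2 = 0.4688 → r_n = 8.156 kips; interior l_c = 1.5 − 0.5625 = 0.9375 → r_n = 16.31 kips.
  R_n,bearing = 2·8.156 + 6·16.31 = 114.2 kips → 0.75 × 114.2 = 85.6 kips.
Bearing governs: 85.6 kips.

85.6 kips (bearing governs)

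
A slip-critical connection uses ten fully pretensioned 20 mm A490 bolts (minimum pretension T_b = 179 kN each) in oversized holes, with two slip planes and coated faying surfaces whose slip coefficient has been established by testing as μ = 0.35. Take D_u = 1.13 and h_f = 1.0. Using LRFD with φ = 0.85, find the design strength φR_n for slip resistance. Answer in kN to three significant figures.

1200 kN

R_n = μ · D_u · h_f · T_b · n_s · n_b = 0.35 × 1.13 × 1.0 × 179 × 2 × 10 = 1416 kN.
Design strength φR_n = 0.85 × 1416 = 1200 kN.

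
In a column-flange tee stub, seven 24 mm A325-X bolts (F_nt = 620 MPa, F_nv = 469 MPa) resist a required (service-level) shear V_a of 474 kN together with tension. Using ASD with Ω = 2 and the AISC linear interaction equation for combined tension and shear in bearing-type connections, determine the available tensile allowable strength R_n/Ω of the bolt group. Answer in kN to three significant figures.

650 kN

A_b = π·24²/4 = 452.4 mm²; f_rv = 474 × 1000 / (7 × 452.4) = 149.7 MPa.
F'_nt = 1.3 F_nt − (Ω F_nt / F_nv) f_rv = 1.3·620 − (2·620/469)·149.7 = 410.3 MPa, capped at F_nt → F'_nt = 410.3 MPa.
R_n = F'_nt · A_b · n = 410.3 × 452.4 × 7 / 1000 = 1299 kN.
Allowable strength R_n/Ω = 1299 / 2 = 650 kN.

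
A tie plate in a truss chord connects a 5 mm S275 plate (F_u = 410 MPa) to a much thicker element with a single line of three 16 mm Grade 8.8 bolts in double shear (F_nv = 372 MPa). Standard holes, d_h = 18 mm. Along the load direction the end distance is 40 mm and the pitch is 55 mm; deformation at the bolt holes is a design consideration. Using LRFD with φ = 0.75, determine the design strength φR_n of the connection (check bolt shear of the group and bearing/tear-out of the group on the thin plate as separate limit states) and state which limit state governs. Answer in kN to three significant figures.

175 kN (bearing governs)

Bolt shear: A_b = π·16²/4 = 201.1 mm²; R_n = 372 × 201.1 × 3 × 2 / 1000 = 448.8 kN → 0.75 × 448.8 = 337 kN.
Bearing (1.2 l_c t F_u ≤ 2.4 d t F_u): upper limit = 2.4·16·5·410 / 1000 = 78.72 kN.
  Edge l_c = 40 − 18/2 = 31 → r_n = 76.26 kN; interior l_c = 55 − 18 = 37 → r_n = 78.72 kN.
  R_n,bearing = 1·76.26 + 2·78.72 = 233.7 kN → 0.75 × 233.7 = 175 kN.
Bearing governs: 175 kN.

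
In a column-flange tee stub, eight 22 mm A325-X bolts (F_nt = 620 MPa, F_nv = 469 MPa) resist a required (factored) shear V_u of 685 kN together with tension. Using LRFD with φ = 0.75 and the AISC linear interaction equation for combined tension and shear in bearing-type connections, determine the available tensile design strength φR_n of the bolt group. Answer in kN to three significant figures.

933 kN

A_b = π·22²/4 = 380.1 mm²; f_rv = 685 × 1000 / (8 × 380.1) = 225.3 MPa.
F'_nt = 1.3 F_nt − (F_nt / φF_nv) f_rv = 1.3·620 − (620/(0.75·469))·225.3 = 409 MPa, capped at F_nt → F'_nt = 409 MPa.
R_n = F'_nt · A_b · n = 409 × 380.1 × 8 / 1000 = 1244 kN.
Design strength φR_n = 0.75 × 1244 = 933 kN.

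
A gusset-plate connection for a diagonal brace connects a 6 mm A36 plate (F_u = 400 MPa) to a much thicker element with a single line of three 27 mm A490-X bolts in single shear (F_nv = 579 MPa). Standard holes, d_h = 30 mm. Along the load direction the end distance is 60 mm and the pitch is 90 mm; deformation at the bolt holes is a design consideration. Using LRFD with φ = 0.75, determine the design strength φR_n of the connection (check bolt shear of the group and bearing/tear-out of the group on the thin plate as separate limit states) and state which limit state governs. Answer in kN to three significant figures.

330 kN (bearing governs)

Bolt shear: A_b = π·27²/4 = 572.6 mm²; R_n = 579 × 572.6 × 3 × 1 / 1000 = 994.5 kN → 0.75 × 994.5 = 746 kN.
Bearing (1.2 l_c t F_u ≤ 2.4 d t F_u): upper limit = 2.4·27·6·400 / 1000 = 155.5 kN.
  Edge l_c = 60 − 30/2 = 45 → r_n = 129.6 kN; interior l_c = 90 − 30 = 60 → r_n = 155.5 kN.
  R_n,bearing = 1·129.6 + 2·155.5 = 440.6 kN → 0.75 × 440.6 = 330 kN.
Bearing governs: 330 kN.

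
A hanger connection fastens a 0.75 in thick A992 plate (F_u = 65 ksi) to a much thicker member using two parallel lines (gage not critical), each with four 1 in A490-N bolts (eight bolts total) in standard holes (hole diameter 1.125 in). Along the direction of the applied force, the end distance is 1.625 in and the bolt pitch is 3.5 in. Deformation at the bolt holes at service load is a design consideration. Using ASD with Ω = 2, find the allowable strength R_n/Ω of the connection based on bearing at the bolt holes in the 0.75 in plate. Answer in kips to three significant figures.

Per bolt r_n = 1.2 l_c t F_u ≤ 2.4 d t F_u; upper limit = 2.4 × 1 × 0.75 × 65 = 117 kips.
Edge bolt: l_c = 1.625 − 1.125/2 = 1.062 in → 1.2 × 1.062 × 0.75 × 65 = 62.16 → r_n = 62.16 kips.
Interior bolts: l_c = 3.5 − 1.125 = 2.375 in → 1.2 × 2.375 × 0.75 × 65 = 138.9 → r_n = 117 kips.
R_n = 2 × 62.16 + 6 × 117 = 826.3 kips.
Allowable strength R_n/Ω = 826.3 / 2 = 413 kips.

413 kips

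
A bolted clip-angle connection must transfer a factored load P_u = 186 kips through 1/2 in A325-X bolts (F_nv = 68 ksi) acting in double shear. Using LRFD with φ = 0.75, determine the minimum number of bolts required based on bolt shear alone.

10 bolts

A_b = π·0.5²/4 = 0.1963 in².
Per-bolt design strength φR_n = 0.75 × 68 × 0.1963 × 2 = 20.03 kips.
n ≥ 186 / 20.03 = 9.287 → use 10 bolts.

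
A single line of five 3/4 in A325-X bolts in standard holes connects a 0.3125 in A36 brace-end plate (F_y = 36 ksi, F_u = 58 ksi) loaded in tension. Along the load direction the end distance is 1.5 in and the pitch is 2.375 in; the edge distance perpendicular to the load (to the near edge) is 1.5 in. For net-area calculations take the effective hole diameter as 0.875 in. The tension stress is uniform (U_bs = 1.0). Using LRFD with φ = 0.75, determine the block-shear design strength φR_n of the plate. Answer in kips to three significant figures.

Shear plane L_v = 1.5 + 4·2.375 = 11 in; A_gv = 11 × 0.3125 = 3.438 in².
A_nv = (11 − 4.5·0.875) × 0.3125 = 2.207 in².
A_nt = (1.5 − 0.5·0.875) × 0.3125 = 0.332 in².
0.6 F_u A_nv = 76.8 kips; 0.6 F_y A_gv = 74.25 kips → shear yielding governs the shear term.
R_n = 74.25 + 1.0 × 58 × 0.332 = 93.51 kips.
Design strength φR_n = 0.75 × 93.51 = 70.1 kips.

70.1 kips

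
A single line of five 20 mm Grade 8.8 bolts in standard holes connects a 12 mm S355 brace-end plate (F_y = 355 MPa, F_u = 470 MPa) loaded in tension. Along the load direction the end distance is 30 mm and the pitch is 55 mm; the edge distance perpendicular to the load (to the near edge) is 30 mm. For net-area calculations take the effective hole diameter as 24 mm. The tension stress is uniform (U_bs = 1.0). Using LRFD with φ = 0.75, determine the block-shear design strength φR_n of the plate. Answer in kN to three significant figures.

437 kN

Shear plane L_v = 30 + 4·55 = 250 mm; A_gv = 250 × 12 = 3000 mm².
A_nv = (250 − 4.5·24) × 12 = 1704 mm².
A_nt = (30 − 0.5·24) × 12 = 216 mm².
0.6 F_u A_nv = 480.5 kN; 0.6 F_y A_gv = 639 kN → shear rupture governs the shear term.
R_n = 480.5 + 1.0 × 470 × 216 / 1000 = 582 kN.
Design strength φR_n = 0.75 × 582 = 437 kN.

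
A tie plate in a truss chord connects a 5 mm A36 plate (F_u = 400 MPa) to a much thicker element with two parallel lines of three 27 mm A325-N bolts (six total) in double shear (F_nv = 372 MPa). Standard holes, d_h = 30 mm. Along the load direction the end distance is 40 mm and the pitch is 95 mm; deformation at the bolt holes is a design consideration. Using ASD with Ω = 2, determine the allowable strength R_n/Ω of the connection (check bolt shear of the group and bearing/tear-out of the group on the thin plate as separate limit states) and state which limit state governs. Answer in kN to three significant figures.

Bolt shear: A_b = π·27²/4 = 572.6 mm²; R_n = 372 × 572.6 × 6 × 2 / 1000 = 2556 kN → 2556 / 2 = 1280 kN.
Bearing (1.2 l_c t F_u ≤ 2.4 d t F_u): upper limit = 2.4·27·5·400 / 1000 = 129.6 kN.
  Edge l_c = 40 − 30/2 = 25 → r_n = 60 kN; interior l_c = 95 − 30 = 65 → r_n = 129.6 kN.
  R_n,bearing = 2·60 + 4·129.6 = 638.4 kN → 638.4 / 2 = 319 kN.
Bearing governs: 319 kN.

319 kN (bearing governs)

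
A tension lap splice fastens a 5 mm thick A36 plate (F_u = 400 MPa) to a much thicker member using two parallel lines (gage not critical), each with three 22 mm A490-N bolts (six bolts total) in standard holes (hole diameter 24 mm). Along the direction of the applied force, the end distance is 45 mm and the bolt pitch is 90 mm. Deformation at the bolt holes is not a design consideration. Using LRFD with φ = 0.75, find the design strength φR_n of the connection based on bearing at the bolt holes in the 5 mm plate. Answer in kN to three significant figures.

544 kN

Per bolt r_n = 1.5 l_c t F_u ≤ 3.0 d t F_u; upper limit = 3.0 × 22 × 5 × 400 / 1000 = 132 kN.
Edge bolt: l_c = 45 − 24/2 = 33 mm → 1.5 × 33 × 5 × 400 / 1000 = 99 → r_n = 99 kN.
Interior bolts: l_c = 90 − 24 = 66 mm → 1.5 × 66 × 5 × 400 / 1000 = 198 → r_n = 132 kN.
R_n = 2 × 99 + 4 × 132 = 726 kN.
Design strength φR_n = 0.75 × 726 = 544 kN.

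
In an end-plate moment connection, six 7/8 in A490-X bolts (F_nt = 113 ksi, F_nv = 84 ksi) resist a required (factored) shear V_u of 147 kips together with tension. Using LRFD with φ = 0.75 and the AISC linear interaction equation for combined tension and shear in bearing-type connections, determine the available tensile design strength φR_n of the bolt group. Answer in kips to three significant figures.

200 kips

A_b = π·0.875²/4 = 0.6013 in²; f_rv = 147 / (6 × 0.6013) = 40.74 ksi.
F'_nt = 1.3 F_nt − (F_nt / φF_nv) f_rv = 1.3·113 − (113/(0.75·84))·40.74 = 73.82 ksi, capped at F_nt → F'_nt = 73.82 ksi.
R_n = F'_nt · A_b · n = 73.82 × 0.6013 × 6 = 266.3 kips.
Design strength φR_n = 0.75 × 266.3 = 200 kips.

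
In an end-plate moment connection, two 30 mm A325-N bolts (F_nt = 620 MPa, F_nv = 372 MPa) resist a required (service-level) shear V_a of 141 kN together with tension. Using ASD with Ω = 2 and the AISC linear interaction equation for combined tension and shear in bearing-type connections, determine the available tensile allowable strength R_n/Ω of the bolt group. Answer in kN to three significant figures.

335 kN

A_b = π·30²/4 = 706.9 mm²; f_rv = 141 × 1000 / (2 × 706.9) = 99.74 MPa.
F'_nt = 1.3 F_nt − (Ω F_nt / F_nv) f_rv = 1.3·620 − (2·620/372)·99.74 = 473.5 MPa, capped at F_nt → F'_nt = 473.5 MPa.
R_n = F'_nt · A_b · n = 473.5 × 706.9 × 2 / 1000 = 669.5 kN.
Allowable strength R_n/Ω = 669.5 / 2 = 335 kN.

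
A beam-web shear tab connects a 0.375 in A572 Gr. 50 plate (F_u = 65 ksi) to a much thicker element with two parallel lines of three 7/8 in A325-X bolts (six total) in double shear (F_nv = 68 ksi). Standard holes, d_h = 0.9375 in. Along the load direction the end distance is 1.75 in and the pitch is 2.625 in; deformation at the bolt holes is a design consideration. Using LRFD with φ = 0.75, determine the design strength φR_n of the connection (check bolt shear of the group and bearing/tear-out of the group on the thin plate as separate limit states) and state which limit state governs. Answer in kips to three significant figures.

204 kips (bearing governs)

Bolt shear: A_b = π·0.875²/4 = 0.6013 in²; R_n = 68 × 0.6013 × 6 × 2 = 490.7 kips → 0.75 × 490.7 = 368 kips.
Bearing (1.2 l_c t F_u ≤ 2.4 d t F_u): upper limit = 2.4·0.875·0.375·65 = 51.19 kips.
  Edge l_c = 1.75 − 0.9375/2 = 1.281 → r_n = 37.48 kips; interior l_c = 2.625 − 0.9375 = 1.688 → r_n = 49.36 kips.
  R_n,bearing = 2·37.48 + 4·49.36 = 272.4 kips → 0.75 × 272.4 = 204 kips.
Bearing governs: 204 kips.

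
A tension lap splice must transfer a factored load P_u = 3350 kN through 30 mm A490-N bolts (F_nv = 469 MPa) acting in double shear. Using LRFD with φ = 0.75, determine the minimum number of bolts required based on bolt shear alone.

A_b = π·30²/4 = 706.9 mm².
Per-bolt design strength φR_n = 0.75 × 469 × 706.9 × 2 / 1000 = 497.3 kN.
n ≥ 3350 / 497.3 = 6.737 → use 7 bolts.

7 bolts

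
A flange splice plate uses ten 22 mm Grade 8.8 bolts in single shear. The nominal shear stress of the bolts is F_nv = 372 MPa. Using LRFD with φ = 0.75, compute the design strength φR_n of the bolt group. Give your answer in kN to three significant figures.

1060 kN

A_b = π × 22² / 4 = 380.1 mm².
R_n = F_nv · A_b · n · n_s = 372 × 380.1 × 10 × 1 / 1000 = 1414 kN.
Design strength φR_n = 0.75 × 1414 = 1060 kN.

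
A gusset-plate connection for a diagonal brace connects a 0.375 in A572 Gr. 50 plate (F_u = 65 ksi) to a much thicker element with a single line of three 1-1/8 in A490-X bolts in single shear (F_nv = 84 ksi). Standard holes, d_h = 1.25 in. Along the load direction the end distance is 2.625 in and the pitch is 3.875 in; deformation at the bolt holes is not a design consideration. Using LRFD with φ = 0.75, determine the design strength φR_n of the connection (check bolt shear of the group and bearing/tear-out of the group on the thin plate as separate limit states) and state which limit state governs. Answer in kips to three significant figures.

Bolt shear: A_b = π·1.125²/4 = 0.994 in²; R_n = 84 × 0.994 × 3 × 1 = 250.5 kips → 0.75 × 250.5 = 188 kips.
Bearing (1.5 l_c t F_u ≤ 3.0 d t F_u): upper limit = 3.0·1.125·0.375·65 = 82.27 kips.
  Edge l_c = 2.625 − 1.25/2 = 2 → r_n = 73.12 kips; interior l_c = 3.875 − 1.25 = 2.625 → r_n = 82.27 kips.
  R_n,bearing = 1·73.12 + 2·82.27 = 237.7 kips → 0.75 × 237.7 = 178 kips.
Bearing governs: 178 kips.

178 kips (bearing governs)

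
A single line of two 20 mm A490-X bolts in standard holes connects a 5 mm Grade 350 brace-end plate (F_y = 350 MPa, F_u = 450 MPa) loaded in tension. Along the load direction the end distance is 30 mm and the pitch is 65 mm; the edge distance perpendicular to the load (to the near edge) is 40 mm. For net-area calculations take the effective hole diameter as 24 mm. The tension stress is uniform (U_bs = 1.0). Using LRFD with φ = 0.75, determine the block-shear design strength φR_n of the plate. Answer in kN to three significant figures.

Shear plane L_v = 30 + 1·65 = 95 mm; A_gv = 95 × 5 = 475 mm².
A_nv = (95 − 1.5·24) × 5 = 295 mm².
A_nt = (40 − 0.5·24) × 5 = 140 mm².
0.6 F_u A_nv = 79.65 kN; 0.6 F_y A_gv = 99.75 kN → shear rupture governs the shear term.
R_n = 79.65 + 1.0 × 450 × 140 / 1000 = 142.7 kN.
Design strength φR_n = 0.75 × 142.7 = 107 kN.

107 kN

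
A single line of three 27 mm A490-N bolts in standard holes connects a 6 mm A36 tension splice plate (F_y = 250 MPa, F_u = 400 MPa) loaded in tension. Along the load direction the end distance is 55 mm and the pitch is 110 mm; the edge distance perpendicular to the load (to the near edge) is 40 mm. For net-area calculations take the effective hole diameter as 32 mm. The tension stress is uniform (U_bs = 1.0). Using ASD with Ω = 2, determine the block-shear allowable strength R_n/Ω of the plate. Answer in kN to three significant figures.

153 kN

Shear plane L_v = 55 + 2·110 = 275 mm; A_gv = 275 × 6 = 1650 mm².
A_nv = (275 − 2.5·32) × 6 = 1170 mm².
A_nt = (40 − 0.5·32) × 6 = 144 mm².
0.6 F_u A_nv = 280.8 kN; 0.6 F_y A_gv = 247.5 kN → shear yielding governs the shear term.
R_n = 247.5 + 1.0 × 400 × 144 / 1000 = 305.1 kN.
Allowable strength R_n/Ω = 305.1 / 2 = 153 kN.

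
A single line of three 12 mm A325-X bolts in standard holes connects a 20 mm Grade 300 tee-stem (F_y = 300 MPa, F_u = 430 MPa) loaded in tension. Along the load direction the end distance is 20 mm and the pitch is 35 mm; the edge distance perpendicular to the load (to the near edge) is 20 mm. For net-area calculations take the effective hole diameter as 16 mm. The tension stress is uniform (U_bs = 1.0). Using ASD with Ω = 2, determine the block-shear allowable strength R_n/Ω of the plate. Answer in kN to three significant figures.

181 kN

Shear plane L_v = 20 + 2·35 = 90 mm; A_gv = 90 × 20 = 1800 mm².
A_nv = (90 − 2.5·16) × 20 = 1000 mm².
A_nt = (20 − 0.5·16) × 20 = 240 mm².
0.6 F_u A_nv = 258 kN; 0.6 F_y A_gv = 324 kN → shear rupture governs the shear term.
R_n = 258 + 1.0 × 430 × 240 / 1000 = 361.2 kN.
Allowable strength R_n/Ω = 361.2 / 2 = 181 kN.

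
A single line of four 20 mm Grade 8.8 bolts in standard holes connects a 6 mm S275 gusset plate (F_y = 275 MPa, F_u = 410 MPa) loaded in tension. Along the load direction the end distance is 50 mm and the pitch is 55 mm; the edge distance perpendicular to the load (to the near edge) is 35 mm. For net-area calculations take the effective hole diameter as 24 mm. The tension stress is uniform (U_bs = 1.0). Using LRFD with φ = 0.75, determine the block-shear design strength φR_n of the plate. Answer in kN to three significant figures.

Shear plane L_v = 50 + 3·55 = 215 mm; A_gv = 215 × 6 = 1290 mm².
A_nv = (215 − 3.5·24) × 6 = 786 mm².
A_nt = (35 − 0.5·24) × 6 = 138 mm².
0.6 F_u A_nv = 193.4 kN; 0.6 F_y A_gv = 212.8 kN → shear rupture governs the shear term.
R_n = 193.4 + 1.0 × 410 × 138 / 1000 = 249.9 kN.
Design strength φR_n = 0.75 × 249.9 = 187 kN.

187 kN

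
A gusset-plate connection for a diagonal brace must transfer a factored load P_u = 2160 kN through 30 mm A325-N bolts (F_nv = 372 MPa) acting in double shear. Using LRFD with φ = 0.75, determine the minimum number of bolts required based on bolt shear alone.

A_b = π·30²/4 = 706.9 mm².
Per-bolt design strength φR_n = 0.75 × 372 × 706.9 × 2 / 1000 = 394.4 kN.
n ≥ 2160 / 394.4 = 5.476 → use 6 bolts.

6 bolts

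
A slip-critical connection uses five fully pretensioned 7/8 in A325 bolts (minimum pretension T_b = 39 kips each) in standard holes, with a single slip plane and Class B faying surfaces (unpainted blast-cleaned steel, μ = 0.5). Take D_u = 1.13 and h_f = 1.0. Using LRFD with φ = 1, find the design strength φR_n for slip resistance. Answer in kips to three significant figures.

110 kips

R_n = μ · D_u · h_f · T_b · n_s · n_b = 0.5 × 1.13 × 1.0 × 39 × 1 × 5 = 110.2 kips.
Design strength φR_n = 1 × 110.2 = 110 kips.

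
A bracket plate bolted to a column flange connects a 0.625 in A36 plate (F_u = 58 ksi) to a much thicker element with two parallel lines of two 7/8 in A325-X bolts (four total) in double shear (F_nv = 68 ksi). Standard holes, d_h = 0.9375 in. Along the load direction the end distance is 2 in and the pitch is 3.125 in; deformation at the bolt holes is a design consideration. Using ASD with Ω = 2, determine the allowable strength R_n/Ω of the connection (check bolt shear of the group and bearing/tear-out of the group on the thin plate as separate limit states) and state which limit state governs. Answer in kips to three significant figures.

Bolt shear: A_b = π·0.875²/4 = 0.6013 in²; R_n = 68 × 0.6013 × 4 × 2 = 327.1 kips → 327.1 / 2 = 164 kips.
Bearing (1.2 l_c t F_u ≤ 2.4 d t F_u): upper limit = 2.4·0.875·0.625·58 = 76.12 kips.
  Edge l_c = 2 − 0.9375/2 = 1.531 → r_n = 66.61 kips; interior l_c = 3.125 − 0.9375 = 2.188 → r_n = 76.12 kips.
  R_n,bearing = 2·66.61 + 2·76.12 = 285.5 kips → 285.5 / 2 = 143 kips.
Bearing governs: 143 kips.

143 kips (bearing governs)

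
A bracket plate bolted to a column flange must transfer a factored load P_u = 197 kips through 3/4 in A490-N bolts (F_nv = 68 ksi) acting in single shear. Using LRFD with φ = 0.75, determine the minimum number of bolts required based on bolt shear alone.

9 bolts

A_b = π·0.75²/4 = 0.4418 in².
Per-bolt design strength φR_n = 0.75 × 68 × 0.4418 × 1 = 22.53 kips.
n ≥ 197 / 22.53 = 8.743 → use 9 bolts.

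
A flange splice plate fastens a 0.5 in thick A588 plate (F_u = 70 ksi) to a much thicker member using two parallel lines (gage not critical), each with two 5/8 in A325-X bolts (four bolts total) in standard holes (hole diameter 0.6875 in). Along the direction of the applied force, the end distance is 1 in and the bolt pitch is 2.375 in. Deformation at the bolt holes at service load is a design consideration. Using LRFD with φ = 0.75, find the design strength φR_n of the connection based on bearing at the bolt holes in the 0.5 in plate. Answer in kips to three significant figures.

Per bolt r_n = 1.2 l_c t F_u ≤ 2.4 d t F_u; upper limit = 2.4 × 0.625 × 0.5 × 70 = 52.5 kips.
Edge bolt: l_c = 1 − 0.6875/2 = 0.6562 in → 1.2 × 0.6562 × 0.5 × 70 = 27.56 → r_n = 27.56 kips.
Interior bolts: l_c = 2.375 − 0.6875 = 1.688 in → 1.2 × 1.688 × 0.5 × 70 = 70.88 → r_n = 52.5 kips.
R_n = 2 × 27.56 + 2 × 52.5 = 160.1 kips.
Design strength φR_n = 0.75 × 160.1 = 120 kips.

120 kips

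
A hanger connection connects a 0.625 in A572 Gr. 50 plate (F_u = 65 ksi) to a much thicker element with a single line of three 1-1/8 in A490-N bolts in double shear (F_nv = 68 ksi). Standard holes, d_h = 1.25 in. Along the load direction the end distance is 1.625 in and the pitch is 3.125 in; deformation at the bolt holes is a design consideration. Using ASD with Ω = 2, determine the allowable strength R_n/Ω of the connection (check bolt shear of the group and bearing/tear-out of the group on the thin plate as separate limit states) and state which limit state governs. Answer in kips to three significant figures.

Bolt shear: A_b = π·1.125²/4 = 0.994 in²; R_n = 68 × 0.994 × 3 × 2 = 405.6 kips → 405.6 / 2 = 203 kips.
Bearing (1.2 l_c t F_u ≤ 2.4 d t F_u): upper limit = 2.4·1.125·0.625·65 = 109.7 kips.
  Edge l_c = 1.625 − 1.25/2 = 1 → r_n = 48.75 kips; interior l_c = 3.125 − 1.25 = 1.875 → r_n = 91.41 kips.
  R_n,bearing = 1·48.75 + 2·91.41 = 231.6 kips → 231.6 / 2 = 116 kips.
Bearing governs: 116 kips.

116 kips (bearing governs)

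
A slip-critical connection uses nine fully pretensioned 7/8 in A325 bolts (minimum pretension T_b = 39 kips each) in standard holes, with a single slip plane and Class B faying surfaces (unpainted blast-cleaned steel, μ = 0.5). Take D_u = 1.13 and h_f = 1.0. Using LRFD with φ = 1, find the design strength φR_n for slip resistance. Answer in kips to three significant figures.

198 kips

R_n = μ · D_u · h_f · T_b · n_s · n_b = 0.5 × 1.13 × 1.0 × 39 × 1 × 9 = 198.3 kips.
Design strength φR_n = 1 × 198.3 = 198 kips.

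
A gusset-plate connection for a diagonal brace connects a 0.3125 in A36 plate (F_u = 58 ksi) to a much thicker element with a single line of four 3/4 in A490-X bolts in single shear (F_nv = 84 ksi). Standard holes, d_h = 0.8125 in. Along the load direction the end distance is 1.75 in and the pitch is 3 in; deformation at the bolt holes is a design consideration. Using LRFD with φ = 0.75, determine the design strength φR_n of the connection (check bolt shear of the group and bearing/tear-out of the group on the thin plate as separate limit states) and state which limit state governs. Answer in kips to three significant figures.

Bolt shear: A_b = π·0.75²/4 = 0.4418 in²; R_n = 84 × 0.4418 × 4 × 1 = 148.4 kips → 0.75 × 148.4 = 111 kips.
Bearing (1.2 l_c t F_u ≤ 2.4 d t F_u): upper limit = 2.4·0.75·0.3125·58 = 32.62 kips.
  Edge l_c = 1.75 − 0.8125/2 = 1.344 → r_n = 29.23 kips; interior l_c = 3 − 0.8125 = 2.188 → r_n = 32.62 kips.
  R_n,bearing = 1·29.23 + 3·32.62 = 127.1 kips → 0.75 × 127.1 = 95.3 kips.
Bearing governs: 95.3 kips.

95.3 kips (bearing governs)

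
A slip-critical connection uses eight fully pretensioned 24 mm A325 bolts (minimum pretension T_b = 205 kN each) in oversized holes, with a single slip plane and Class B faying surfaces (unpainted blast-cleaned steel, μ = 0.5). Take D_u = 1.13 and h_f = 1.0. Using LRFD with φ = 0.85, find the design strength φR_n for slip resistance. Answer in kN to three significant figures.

788 kN

R_n = μ · D_u · h_f · T_b · n_s · n_b = 0.5 × 1.13 × 1.0 × 205 × 1 × 8 = 926.6 kN.
Design strength φR_n = 0.85 × 926.6 = 788 kN.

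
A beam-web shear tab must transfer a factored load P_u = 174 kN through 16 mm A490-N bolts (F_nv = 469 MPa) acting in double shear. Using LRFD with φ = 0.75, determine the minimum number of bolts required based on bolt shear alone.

2 bolts

A_b = π·16²/4 = 201.1 mm².
Per-bolt design strength φR_n = 0.75 × 469 × 201.1 × 2 / 1000 = 141.4 kN.
n ≥ 174 / 141.4 = 1.23 → use 2 bolts.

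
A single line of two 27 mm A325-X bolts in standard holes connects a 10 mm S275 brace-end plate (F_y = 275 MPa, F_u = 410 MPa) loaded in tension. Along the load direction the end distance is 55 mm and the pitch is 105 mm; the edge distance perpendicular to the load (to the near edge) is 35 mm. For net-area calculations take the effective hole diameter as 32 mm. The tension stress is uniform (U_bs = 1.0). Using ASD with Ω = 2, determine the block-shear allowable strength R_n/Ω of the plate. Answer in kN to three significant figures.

171 kN

Shear plane L_v = 55 + 1·105 = 160 mm; A_gv = 160 × 10 = 1600 mm².
A_nv = (160 − 1.5·32) × 10 = 1120 mm².
A_nt = (35 − 0.5·32) × 10 = 190 mm².
0.6 F_u A_nv = 275.5 kN; 0.6 F_y A_gv = 264 kN → shear yielding governs the shear term.
R_n = 264 + 1.0 × 410 × 190 / 1000 = 341.9 kN.
Allowable strength R_n/Ω = 341.9 / 2 = 171 kN.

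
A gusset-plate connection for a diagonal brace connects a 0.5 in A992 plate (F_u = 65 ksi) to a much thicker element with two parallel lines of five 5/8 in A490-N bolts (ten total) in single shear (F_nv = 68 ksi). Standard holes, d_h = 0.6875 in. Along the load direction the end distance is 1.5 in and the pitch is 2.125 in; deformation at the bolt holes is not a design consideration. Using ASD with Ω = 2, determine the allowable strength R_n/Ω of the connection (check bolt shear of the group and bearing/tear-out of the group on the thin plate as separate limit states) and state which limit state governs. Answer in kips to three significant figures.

Bolt shear: A_b = π·0.625²/4 = 0.3068 in²; R_n = 68 × 0.3068 × 10 × 1 = 208.6 kips → 208.6 / 2 = 104 kips.
Bearing (1.5 l_c t F_u ≤ 3.0 d t F_u): upper limit = 3.0·0.625·0.5·65 = 60.94 kips.
  Edge l_c = 1.5 − 0.6875/2 = 1.156 → r_n = 56.37 kips; interior l_c = 2.125 − 0.6875 = 1.438 → r_n = 60.94 kips.
  R_n,bearing = 2·56.37 + 8·60.94 = 600.2 kips → 600.2 / 2 = 300 kips.
Bolt shear governs: 104 kips.

104 kips (bolt shear governs)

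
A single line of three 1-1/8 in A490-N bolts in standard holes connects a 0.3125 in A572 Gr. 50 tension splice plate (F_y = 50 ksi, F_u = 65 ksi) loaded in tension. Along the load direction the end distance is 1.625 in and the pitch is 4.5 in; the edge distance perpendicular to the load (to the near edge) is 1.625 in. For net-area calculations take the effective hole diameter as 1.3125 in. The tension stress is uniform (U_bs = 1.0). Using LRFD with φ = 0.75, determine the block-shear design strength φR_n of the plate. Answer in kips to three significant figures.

81.9 kips

Shear plane L_v = 1.625 + 2·4.5 = 10.62 in; A_gv = 10.62 × 0.3125 = 3.32 in².
A_nv = (10.62 − 2.5·1.3125) × 0.3125 = 2.295 in².
A_nt = (1.625 − 0.5·1.3125) × 0.3125 = 0.3027 in².
0.6 F_u A_nv = 89.5 kips; 0.6 F_y A_gv = 99.61 kips → shear rupture governs the shear term.
R_n = 89.5 + 1.0 × 65 × 0.3027 = 109.2 kips.
Design strength φR_n = 0.75 × 109.2 = 81.9 kips.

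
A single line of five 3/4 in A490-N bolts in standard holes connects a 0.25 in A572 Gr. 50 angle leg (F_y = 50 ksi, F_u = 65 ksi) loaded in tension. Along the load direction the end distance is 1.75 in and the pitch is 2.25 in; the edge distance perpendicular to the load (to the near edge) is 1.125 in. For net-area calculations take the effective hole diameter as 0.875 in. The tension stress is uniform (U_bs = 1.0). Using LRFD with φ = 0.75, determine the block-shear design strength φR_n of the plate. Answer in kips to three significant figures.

Shear plane L_v = 1.75 + 4·2.25 = 10.75 in; A_gv = 10.75 × 0.25 = 2.688 in².
A_nv = (10.75 − 4.5·0.875) × 0.25 = 1.703 in².
A_nt = (1.125 − 0.5·0.875) × 0.25 = 0.1719 in².
0.6 F_u A_nv = 66.42 kips; 0.6 F_y A_gv = 80.62 kips → shear rupture governs the shear term.
R_n = 66.42 + 1.0 × 65 × 0.1719 = 77.59 kips.
Design strength φR_n = 0.75 × 77.59 = 58.2 kips.

58.2 kips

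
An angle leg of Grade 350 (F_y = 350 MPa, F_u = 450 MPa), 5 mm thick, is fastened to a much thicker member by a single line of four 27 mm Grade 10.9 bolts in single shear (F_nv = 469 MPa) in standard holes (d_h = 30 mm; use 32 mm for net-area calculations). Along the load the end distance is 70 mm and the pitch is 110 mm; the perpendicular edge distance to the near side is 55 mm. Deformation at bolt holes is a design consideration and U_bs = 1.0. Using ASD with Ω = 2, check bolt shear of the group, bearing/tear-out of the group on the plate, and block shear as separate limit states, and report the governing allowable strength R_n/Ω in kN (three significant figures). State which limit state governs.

Bolt shear: A_b = π·27²/4 = 572.6 mm²; R_n = 469 × 572.6 × 4 × 1 / 1000 = 1074 kN → 1074 / 2 = 537 kN.
Bearing: edge l_c = 55, r_n = 145.8 kN; interior l_c = 80, r_n = 145.8 kN; R_n = 145.8 + 3·145.8 = 583.2 kN → 292 kN.
Block shear: A_gv = 2000, A_nv = 1440, A_nt = 195 mm²; R_n = min(0.6F_uA_nv, 0.6F_yA_gv) + U_bs·F_u·A_nt = 476.6 kN → 238 kN.
Block shear governs: 238 kN.

238 kN (block shear governs)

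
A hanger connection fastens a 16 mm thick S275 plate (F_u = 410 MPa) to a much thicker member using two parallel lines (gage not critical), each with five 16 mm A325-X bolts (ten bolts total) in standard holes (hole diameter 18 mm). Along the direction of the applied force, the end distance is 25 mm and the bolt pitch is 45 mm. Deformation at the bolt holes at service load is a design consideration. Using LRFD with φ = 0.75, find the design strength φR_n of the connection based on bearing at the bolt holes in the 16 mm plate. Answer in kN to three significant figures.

Per bolt r_n = 1.2 l_c t F_u ≤ 2.4 d t F_u; upper limit = 2.4 × 16 × 16 × 410 / 1000 = 251.9 kN.
Edge bolt: l_c = 25 − 18/2 = 16 mm → 1.2 × 16 × 16 × 410 / 1000 = 126 → r_n = 126 kN.
Interior bolts: l_c = 45 − 18 = 27 mm → 1.2 × 27 × 16 × 410 / 1000 = 212.5 → r_n = 212.5 kN.
R_n = 2 × 126 + 8 × 212.5 = 1952 kN.
Design strength φR_n = 0.75 × 1952 = 1460 kN.

1460 kN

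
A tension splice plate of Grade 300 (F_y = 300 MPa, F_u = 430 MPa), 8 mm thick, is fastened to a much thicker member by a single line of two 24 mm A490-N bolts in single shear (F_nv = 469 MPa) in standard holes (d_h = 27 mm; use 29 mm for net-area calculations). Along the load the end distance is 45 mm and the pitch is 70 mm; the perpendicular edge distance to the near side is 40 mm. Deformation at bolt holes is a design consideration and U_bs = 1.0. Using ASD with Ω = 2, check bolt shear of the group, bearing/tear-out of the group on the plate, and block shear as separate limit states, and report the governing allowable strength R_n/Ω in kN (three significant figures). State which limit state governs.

Bolt shear: A_b = π·24²/4 = 452.4 mm²; R_n = 469 × 452.4 × 2 × 1 / 1000 = 424.3 kN → 424.3 / 2 = 212 kN.
Bearing: edge l_c = 31.5, r_n = 130 kN; interior l_c = 43, r_n = 177.5 kN; R_n = 130 + 1·177.5 = 307.5 kN → 154 kN.
Block shear: A_gv = 920, A_nv = 572, A_nt = 204 mm²; R_n = min(0.6F_uA_nv, 0.6F_yA_gv) + U_bs·F_u·A_nt = 235.3 kN → 118 kN.
Block shear governs: 118 kN.

118 kN (block shear governs)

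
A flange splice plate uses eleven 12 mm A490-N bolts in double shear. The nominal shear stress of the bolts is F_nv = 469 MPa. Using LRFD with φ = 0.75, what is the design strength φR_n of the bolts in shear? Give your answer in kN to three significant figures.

A_b = π × 12² / 4 = 113.1 mm².
R_n = F_nv · A_b · n · n_s = 469 × 113.1 × 11 × 2 / 1000 = 1167 kN.
Design strength φR_n = 0.75 × 1167 = 875 kN.

875 kN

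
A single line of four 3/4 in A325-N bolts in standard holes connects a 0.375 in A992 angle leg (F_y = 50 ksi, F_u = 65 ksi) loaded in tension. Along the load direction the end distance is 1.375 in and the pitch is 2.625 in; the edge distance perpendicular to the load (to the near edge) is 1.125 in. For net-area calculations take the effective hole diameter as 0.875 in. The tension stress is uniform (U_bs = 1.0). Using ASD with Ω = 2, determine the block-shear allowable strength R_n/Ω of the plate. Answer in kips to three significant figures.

53.6 kips

Shear plane L_v = 1.375 + 3·2.625 = 9.25 in; A_gv = 9.25 × 0.375 = 3.469 in².
A_nv = (9.25 − 3.5·0.875) × 0.375 = 2.32 in².
A_nt = (1.125 − 0.5·0.875) × 0.375 = 0.2578 in².
0.6 F_u A_nv = 90.49 kips; 0.6 F_y A_gv = 104.1 kips → shear rupture governs the shear term.
R_n = 90.49 + 1.0 × 65 × 0.2578 = 107.2 kips.
Allowable strength R_n/Ω = 107.2 / 2 = 53.6 kips.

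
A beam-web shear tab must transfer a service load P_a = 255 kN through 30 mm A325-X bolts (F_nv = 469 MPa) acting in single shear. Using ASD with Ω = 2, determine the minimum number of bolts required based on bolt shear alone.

A_b = π·30²/4 = 706.9 mm².
Per-bolt allowable strength R_n/Ω = 469 × 706.9 × 1 / 1000 / 2 = 165.8 kN.
n ≥ 255 / 165.8 = 1.538 → use 2 bolts.

2 bolts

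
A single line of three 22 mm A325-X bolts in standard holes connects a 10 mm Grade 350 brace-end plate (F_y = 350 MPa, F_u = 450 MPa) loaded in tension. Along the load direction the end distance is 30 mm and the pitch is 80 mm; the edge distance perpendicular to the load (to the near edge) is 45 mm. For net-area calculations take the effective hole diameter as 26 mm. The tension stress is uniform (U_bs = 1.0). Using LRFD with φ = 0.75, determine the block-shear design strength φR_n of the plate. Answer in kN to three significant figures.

361 kN

Shear plane L_v = 30 + 2·80 = 190 mm; A_gv = 190 × 10 = 1900 mm².
A_nv = (190 − 2.5·26) × 10 = 1250 mm².
A_nt = (45 − 0.5·26) × 10 = 320 mm².
0.6 F_u A_nv = 337.5 kN; 0.6 F_y A_gv = 399 kN → shear rupture governs the shear term.
R_n = 337.5 + 1.0 × 450 × 320 / 1000 = 481.5 kN.
Design strength φR_n = 0.75 × 481.5 = 361 kN.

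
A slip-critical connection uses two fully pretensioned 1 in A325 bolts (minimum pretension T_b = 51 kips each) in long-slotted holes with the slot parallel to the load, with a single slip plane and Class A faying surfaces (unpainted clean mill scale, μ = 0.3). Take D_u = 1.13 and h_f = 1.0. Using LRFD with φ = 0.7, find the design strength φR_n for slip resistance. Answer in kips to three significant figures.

R_n = μ · D_u · h_f · T_b · n_s · n_b = 0.3 × 1.13 × 1.0 × 51 × 1 × 2 = 34.58 kips.
Design strength φR_n = 0.7 × 34.58 = 24.2 kips.

24.2 kips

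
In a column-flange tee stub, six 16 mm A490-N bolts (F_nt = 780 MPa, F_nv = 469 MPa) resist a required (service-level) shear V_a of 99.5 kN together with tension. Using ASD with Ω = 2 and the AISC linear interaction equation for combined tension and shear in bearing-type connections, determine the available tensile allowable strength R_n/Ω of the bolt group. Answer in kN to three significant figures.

446 kN

A_b = π·16²/4 = 201.1 mm²; f_rv = 99.5 × 1000 / (6 × 201.1) = 82.48 MPa.
F'_nt = 1.3 F_nt − (Ω F_nt / F_nv) f_rv = 1.3·780 − (2·780/469)·82.48 = 739.7 MPa, capped at F_nt → F'_nt = 739.7 MPa.
R_n = F'_nt · A_b · n = 739.7 × 201.1 × 6 / 1000 = 892.3 kN.
Allowable strength R_n/Ω = 892.3 / 2 = 446 kN.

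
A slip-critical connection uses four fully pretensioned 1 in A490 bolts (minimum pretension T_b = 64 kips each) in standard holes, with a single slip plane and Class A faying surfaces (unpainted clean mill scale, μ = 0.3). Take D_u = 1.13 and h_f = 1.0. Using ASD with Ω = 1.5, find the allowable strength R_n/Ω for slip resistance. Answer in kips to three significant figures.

57.9 kips

R_n = μ · D_u · h_f · T_b · n_s · n_b = 0.3 × 1.13 × 1.0 × 64 × 1 × 4 = 86.78 kips.
Allowable strength R_n/Ω = 86.78 / 1.5 = 57.9 kips.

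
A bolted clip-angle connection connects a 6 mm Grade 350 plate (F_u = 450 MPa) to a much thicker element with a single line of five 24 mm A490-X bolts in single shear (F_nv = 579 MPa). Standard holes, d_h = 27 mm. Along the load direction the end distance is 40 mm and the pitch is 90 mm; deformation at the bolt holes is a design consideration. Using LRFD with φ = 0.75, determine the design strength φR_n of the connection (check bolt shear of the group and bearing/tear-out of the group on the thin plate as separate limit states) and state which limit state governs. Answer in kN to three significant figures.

Bolt shear: A_b = π·24²/4 = 452.4 mm²; R_n = 579 × 452.4 × 5 × 1 / 1000 = 1310 kN → 0.75 × 1310 = 982 kN.
Bearing (1.2 l_c t F_u ≤ 2.4 d t F_u): upper limit = 2.4·24·6·450 / 1000 = 155.5 kN.
  Edge l_c = 40 − 27/2 = 26.5 → r_n = 85.86 kN; interior l_c = 90 − 27 = 63 → r_n = 155.5 kN.
  R_n,bearing = 1·85.86 + 4·155.5 = 707.9 kN → 0.75 × 707.9 = 531 kN.
Bearing governs: 531 kN.

531 kN (bearing governs)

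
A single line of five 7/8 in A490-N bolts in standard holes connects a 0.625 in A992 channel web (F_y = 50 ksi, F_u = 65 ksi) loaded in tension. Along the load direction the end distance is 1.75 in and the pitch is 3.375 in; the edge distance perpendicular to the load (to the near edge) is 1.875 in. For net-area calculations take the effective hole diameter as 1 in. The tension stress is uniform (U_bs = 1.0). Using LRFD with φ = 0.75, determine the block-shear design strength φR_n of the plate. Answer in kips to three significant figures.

Shear plane L_v = 1.75 + 4·3.375 = 15.25 in; A_gv = 15.25 × 0.625 = 9.531 in².
A_nv = (15.25 − 4.5·1) × 0.625 = 6.719 in².
A_nt = (1.875 − 0.5·1) × 0.625 = 0.8594 in².
0.6 F_u A_nv = 262 kips; 0.6 F_y A_gv = 285.9 kips → shear rupture governs the shear term.
R_n = 262 + 1.0 × 65 × 0.8594 = 317.9 kips.
Design strength φR_n = 0.75 × 317.9 = 238 kips.

238 kips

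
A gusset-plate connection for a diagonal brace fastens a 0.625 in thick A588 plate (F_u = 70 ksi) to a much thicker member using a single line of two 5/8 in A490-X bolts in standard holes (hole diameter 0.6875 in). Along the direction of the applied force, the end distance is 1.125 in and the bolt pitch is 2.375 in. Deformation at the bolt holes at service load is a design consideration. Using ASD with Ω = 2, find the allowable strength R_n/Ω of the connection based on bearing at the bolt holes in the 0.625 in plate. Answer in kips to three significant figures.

Per bolt r_n = 1.2 l_c t F_u ≤ 2.4 d t F_u; upper limit = 2.4 × 0.625 × 0.625 × 70 = 65.62 kips.
Edge bolt: l_c = 1.125 − 0.6875/2 = 0.7812 in → 1.2 × 0.7812 × 0.625 × 70 = 41.02 → r_n = 41.02 kips.
Interior bolts: l_c = 2.375 − 0.6875 = 1.688 in → 1.2 × 1.688 × 0.625 × 70 = 88.59 → r_n = 65.62 kips.
R_n = 1 × 41.02 + 1 × 65.62 = 106.6 kips.
Allowable strength R_n/Ω = 106.6 / 2 = 53.3 kips.

53.3 kips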